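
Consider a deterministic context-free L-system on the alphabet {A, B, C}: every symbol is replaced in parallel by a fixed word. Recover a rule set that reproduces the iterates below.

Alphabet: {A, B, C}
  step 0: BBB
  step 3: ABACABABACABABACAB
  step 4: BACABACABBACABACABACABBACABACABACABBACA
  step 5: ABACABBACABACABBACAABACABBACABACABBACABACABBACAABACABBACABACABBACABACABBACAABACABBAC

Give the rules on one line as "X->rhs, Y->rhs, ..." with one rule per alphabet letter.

  step 4 ⇒ step 5: BACABACABBACABACABACABBACABACABACABBACA ⇒ A·BAC·AB·BAC·A·BAC·AB·BAC·A·A·BAC·AB·BAC·A·BAC·AB·BAC·A·BAC·AB·BAC·A·A·BAC·AB·BAC·A·BAC·AB·BAC·A·BAC·AB·BAC·A·A·BAC·AB·BAC
    A ↦ BAC
    B ↦ A
    C ↦ AB

A->BAC, B->A, C->AB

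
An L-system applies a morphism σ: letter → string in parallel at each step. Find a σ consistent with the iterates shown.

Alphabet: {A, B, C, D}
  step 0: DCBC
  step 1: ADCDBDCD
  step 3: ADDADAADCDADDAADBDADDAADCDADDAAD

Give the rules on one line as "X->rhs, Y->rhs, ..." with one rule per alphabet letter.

  step 0 ⇒ step 1: DCBC ⇒ AD·CD·BD·CD
    B ↦ BD
    C ↦ CD
    D ↦ AD
    A ↦ DA  (constrained at step 1)

A->DA, B->BD, C->CD, D->AD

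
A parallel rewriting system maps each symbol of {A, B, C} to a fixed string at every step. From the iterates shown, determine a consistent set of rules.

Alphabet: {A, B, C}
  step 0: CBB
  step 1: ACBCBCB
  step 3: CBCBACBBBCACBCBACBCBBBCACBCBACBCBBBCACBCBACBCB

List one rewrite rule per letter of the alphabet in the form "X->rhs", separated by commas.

A->BBC, B->CB, C->ACB

  step 0 ⇒ step 1: CBB ⇒ ACB·CB·CB
    B ↦ CB
    C ↦ ACB
    A ↦ BBC  (constrained at step 1)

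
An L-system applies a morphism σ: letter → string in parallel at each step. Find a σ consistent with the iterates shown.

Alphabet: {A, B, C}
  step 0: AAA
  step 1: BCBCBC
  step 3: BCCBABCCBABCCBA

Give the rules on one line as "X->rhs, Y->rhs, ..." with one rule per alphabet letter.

  step 0 ⇒ step 1: AAA ⇒ BC·BC·BC
    A ↦ BC
    B ↦ A  (constrained at step 1)
    C ↦ CB  (constrained at step 1)

A->BC, B->A, C->CB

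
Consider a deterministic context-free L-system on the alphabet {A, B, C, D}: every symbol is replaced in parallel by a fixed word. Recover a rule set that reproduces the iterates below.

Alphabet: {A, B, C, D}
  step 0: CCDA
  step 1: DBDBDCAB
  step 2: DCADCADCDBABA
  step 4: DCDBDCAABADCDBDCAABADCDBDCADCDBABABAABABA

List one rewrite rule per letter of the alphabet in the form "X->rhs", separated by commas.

A->AB, B->A, C->DB, D->DC

  step 1 ⇒ step 2: DBDBDCAB ⇒ DC·A·DC·A·DC·DB·AB·A
    A ↦ AB
    B ↦ A
    C ↦ DB
    D ↦ DC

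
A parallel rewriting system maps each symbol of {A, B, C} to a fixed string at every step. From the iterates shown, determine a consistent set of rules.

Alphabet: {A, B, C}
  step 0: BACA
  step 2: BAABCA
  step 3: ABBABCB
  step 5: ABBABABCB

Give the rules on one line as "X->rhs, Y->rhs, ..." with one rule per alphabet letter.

  step 2 ⇒ step 3: BAABCA ⇒ A·B·B·A·BC·B
    A ↦ B
    B ↦ A
    C ↦ BC

A->B, B->A, C->BC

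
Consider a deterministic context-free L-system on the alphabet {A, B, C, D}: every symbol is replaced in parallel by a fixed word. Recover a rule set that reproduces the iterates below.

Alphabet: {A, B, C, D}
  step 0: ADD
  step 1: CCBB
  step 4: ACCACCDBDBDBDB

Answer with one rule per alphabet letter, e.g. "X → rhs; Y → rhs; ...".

  step 0 ⇒ step 1: ADD ⇒ CC·B·B
    A ↦ CC
    D ↦ B
    B ↦ A  (constrained at step 1)
    C ↦ DB  (constrained at step 1)

A->CC, B->A, C->DB, D->B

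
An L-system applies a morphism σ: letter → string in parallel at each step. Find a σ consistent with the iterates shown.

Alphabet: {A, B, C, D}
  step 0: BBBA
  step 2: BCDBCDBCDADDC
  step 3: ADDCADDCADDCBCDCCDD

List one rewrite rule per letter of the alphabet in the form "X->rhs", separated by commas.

A->BCD, B->A, C->DD, D->C

  step 2 ⇒ step 3: BCDBCDBCDADDC ⇒ A·DD·C·A·DD·C·A·DD·C·BCD·C·C·DD
    A ↦ BCD
    B ↦ A
    C ↦ DD
    D ↦ C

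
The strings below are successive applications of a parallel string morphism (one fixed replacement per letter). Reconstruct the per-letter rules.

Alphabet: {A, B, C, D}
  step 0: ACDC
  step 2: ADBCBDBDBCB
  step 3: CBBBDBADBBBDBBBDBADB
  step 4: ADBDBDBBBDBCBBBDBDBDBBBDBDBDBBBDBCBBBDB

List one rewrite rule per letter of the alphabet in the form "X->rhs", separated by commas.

  step 3 ⇒ step 4: CBBBDBADBBBDBBBDBADB ⇒ A·DB·DB·DB·BB·DB·CB·BB·DB·DB·DB·BB·DB·DB·DB·BB·DB·CB·BB·DB
    A ↦ CB
    B ↦ DB
    C ↦ A
    D ↦ BB

A->CB, B->DB, C->A, D->BB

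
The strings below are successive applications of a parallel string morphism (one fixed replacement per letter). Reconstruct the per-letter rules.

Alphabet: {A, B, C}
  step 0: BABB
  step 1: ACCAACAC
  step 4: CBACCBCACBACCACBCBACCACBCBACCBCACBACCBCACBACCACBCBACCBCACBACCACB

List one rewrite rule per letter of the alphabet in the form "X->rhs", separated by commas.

  step 0 ⇒ step 1: BABB ⇒ AC·CA·AC·AC
    A ↦ CA
    B ↦ AC
    C ↦ CB  (constrained at step 1)

A->CA, B->AC, C->CB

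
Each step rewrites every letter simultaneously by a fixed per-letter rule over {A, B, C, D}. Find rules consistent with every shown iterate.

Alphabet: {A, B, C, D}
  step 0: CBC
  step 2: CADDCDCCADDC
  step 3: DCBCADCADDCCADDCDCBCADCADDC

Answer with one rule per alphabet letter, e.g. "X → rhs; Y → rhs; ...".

  step 2 ⇒ step 3: CADDCDCCADDC ⇒ DC·B·CAD·CAD·DC·CAD·DC·DC·B·CAD·CAD·DC
    A ↦ B
    C ↦ DC
    D ↦ CAD
    B ↦ C  (constrained at step 0)

A->B, B->C, C->DC, D->CAD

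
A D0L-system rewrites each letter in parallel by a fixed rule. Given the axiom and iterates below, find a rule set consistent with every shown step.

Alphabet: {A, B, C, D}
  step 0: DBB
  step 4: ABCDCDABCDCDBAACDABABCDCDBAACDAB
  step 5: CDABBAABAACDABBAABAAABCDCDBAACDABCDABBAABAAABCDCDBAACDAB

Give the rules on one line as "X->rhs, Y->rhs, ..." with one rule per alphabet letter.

A->CD, B->AB, C->BA, D->A

  step 4 ⇒ step 5: ABCDCDABCDCDBAACDABABCDCDBAACDAB ⇒ CD·AB·BA·A·BA·A·CD·AB·BA·A·BA·A·AB·CD·CD·BA·A·CD·AB·CD·AB·BA·A·BA·A·AB·CD·CD·BA·A·CD·AB
    A ↦ CD
    B ↦ AB
    C ↦ BA
    D ↦ A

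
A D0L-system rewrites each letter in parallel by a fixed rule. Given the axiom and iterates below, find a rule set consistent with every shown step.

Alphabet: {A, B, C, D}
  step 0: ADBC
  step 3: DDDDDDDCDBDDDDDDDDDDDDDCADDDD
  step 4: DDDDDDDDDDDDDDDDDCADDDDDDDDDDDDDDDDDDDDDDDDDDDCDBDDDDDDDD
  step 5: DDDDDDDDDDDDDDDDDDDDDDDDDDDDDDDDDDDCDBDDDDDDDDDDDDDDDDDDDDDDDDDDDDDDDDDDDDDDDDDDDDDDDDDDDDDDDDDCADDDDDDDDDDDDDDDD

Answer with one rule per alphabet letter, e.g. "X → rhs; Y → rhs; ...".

A->CDB, B->CA, C->D, D->DD

  step 4 ⇒ step 5: DDDDDDDDDDDDDDDDDCADDDDDDDDDDDDDDDDDDDDDDDDDDDCDBDDDDDDDD ⇒ DD·DD·DD·DD·DD·DD·DD·DD·DD·DD·DD·DD·DD·DD·DD·DD·DD·D·CDB·DD·DD·DD·DD·DD·DD·DD·DD·DD·DD·DD·DD·DD·DD·DD·DD·DD·DD·DD·DD·DD·DD·DD·DD·DD·DD·DD·D·DD·CA·DD·DD·DD·DD·DD·DD·DD·DD
    A ↦ CDB
    B ↦ CA
    C ↦ D
    D ↦ DD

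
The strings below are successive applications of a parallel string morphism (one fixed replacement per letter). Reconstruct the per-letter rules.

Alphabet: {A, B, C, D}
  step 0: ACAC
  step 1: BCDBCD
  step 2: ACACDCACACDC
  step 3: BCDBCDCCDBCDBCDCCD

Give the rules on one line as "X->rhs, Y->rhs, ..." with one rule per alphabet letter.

A->B, B->ACA, C->CD, D->C

  step 2 ⇒ step 3: ACACDCACACDC ⇒ B·CD·B·CD·C·CD·B·CD·B·CD·C·CD
    A ↦ B
    C ↦ CD
    D ↦ C
  step 1 ⇒ step 2: BCDBCD ⇒ ACA·CD·C·ACA·CD·C
    B ↦ ACA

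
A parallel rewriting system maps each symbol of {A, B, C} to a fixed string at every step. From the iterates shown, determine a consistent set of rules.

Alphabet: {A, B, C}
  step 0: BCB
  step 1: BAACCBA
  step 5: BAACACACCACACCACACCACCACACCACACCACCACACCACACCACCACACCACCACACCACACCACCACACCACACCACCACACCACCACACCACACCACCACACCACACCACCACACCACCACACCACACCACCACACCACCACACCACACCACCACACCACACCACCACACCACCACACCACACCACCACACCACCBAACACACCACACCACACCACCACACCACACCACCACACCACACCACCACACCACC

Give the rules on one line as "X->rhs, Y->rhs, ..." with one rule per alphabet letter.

  step 0 ⇒ step 1: BCB ⇒ BA·ACC·BA
    B ↦ BA
    C ↦ ACC
    A ↦ AC  (constrained at step 1)

A->AC, B->BA, C->ACC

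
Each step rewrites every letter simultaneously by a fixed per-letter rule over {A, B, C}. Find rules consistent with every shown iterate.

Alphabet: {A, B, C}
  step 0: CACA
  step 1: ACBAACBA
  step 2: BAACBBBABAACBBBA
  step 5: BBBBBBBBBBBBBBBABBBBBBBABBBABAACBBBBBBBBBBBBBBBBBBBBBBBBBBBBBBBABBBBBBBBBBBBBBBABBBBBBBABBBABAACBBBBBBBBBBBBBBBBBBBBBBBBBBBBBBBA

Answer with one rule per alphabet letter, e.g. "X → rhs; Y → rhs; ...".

  step 1 ⇒ step 2: ACBAACBA ⇒ BA·AC·BB·BA·BA·AC·BB·BA
    A ↦ BA
    B ↦ BB
    C ↦ AC

A->BA, B->BB, C->AC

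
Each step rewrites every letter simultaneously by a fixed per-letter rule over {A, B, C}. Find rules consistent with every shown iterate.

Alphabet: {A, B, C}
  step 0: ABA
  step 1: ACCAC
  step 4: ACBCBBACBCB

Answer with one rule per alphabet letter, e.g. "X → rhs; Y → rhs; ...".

A->AC, B->C, C->B

  step 0 ⇒ step 1: ABA ⇒ AC·C·AC
    A ↦ AC
    B ↦ C
    C ↦ B  (constrained at step 1)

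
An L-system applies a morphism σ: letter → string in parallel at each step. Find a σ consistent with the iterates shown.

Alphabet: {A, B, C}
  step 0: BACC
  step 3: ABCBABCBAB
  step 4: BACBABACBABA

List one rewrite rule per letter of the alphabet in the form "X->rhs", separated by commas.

  step 3 ⇒ step 4: ABCBABCBAB ⇒ B·A·CB·A·B·A·CB·A·B·A
    A ↦ B
    B ↦ A
    C ↦ CB

A->B, B->A, C->CB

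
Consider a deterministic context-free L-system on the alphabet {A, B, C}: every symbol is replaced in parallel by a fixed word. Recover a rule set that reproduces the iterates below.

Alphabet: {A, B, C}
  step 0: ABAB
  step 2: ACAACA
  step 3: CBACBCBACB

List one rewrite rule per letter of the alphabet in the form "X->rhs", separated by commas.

  step 2 ⇒ step 3: ACAACA ⇒ CB·A·CB·CB·A·CB
    A ↦ CB
    C ↦ A
    B ↦ C  (constrained at step 0)

A->CB, B->C, C->A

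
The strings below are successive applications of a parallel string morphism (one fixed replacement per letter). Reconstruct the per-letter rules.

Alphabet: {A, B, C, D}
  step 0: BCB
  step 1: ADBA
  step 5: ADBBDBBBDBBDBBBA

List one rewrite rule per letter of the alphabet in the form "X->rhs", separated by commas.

  step 0 ⇒ step 1: BCB ⇒ A·DB·A
    B ↦ A
    C ↦ DB
    A ↦ B  (constrained at step 1)
    D ↦ CAC  (constrained at step 1)

A->B, B->A, C->DB, D->CAC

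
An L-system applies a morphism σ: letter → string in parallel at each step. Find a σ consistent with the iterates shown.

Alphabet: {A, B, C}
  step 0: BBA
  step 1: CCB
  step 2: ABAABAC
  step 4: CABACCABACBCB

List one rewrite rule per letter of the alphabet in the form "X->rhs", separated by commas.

A->B, B->C, C->ABA

  step 1 ⇒ step 2: CCB ⇒ ABA·ABA·C
    B ↦ C
    C ↦ ABA
  step 0 ⇒ step 1: BBA ⇒ C·C·B
    A ↦ B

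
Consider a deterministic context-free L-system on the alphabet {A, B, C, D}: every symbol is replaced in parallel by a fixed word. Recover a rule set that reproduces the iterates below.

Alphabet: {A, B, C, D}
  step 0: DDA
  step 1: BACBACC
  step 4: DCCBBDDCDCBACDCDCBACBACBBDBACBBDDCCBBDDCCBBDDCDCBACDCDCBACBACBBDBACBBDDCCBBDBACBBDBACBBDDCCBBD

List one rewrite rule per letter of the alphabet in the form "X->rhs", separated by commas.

  step 0 ⇒ step 1: DDA ⇒ BAC·BAC·C
    A ↦ C
    D ↦ BAC
    B ↦ DC  (constrained at step 1)
    C ↦ BBD  (constrained at step 1)

A->C, B->DC, C->BBD, D->BAC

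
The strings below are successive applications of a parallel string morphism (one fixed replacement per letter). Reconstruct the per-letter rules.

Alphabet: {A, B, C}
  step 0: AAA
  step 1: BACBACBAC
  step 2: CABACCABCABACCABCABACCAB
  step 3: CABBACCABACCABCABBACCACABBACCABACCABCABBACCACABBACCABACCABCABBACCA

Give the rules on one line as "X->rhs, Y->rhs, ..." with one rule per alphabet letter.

A->BAC, B->CA, C->CAB

  step 2 ⇒ step 3: CABACCABCABACCABCABACCAB ⇒ CAB·BAC·CA·BAC·CAB·CAB·BAC·CA·CAB·BAC·CA·BAC·CAB·CAB·BAC·CA·CAB·BAC·CA·BAC·CAB·CAB·BAC·CA
    A ↦ BAC
    B ↦ CA
    C ↦ CAB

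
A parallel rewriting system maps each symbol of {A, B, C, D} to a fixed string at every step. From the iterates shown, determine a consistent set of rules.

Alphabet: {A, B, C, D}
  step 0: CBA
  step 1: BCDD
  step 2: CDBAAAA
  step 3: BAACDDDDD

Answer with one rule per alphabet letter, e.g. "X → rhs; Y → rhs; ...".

A->D, B->CD, C->B, D->AA

  step 2 ⇒ step 3: CDBAAAA ⇒ B·AA·CD·D·D·D·D
    A ↦ D
    B ↦ CD
    C ↦ B
    D ↦ AA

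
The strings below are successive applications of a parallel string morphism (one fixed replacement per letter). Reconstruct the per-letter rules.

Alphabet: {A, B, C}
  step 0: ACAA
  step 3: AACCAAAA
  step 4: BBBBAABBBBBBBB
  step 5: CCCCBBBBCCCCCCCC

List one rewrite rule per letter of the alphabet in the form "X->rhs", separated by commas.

A->BB, B->C, C->A

  step 4 ⇒ step 5: BBBBAABBBBBBBB ⇒ C·C·C·C·BB·BB·C·C·C·C·C·C·C·C
    A ↦ BB
    B ↦ C
  step 3 ⇒ step 4: AACCAAAA ⇒ BB·BB·A·A·BB·BB·BB·BB
    C ↦ A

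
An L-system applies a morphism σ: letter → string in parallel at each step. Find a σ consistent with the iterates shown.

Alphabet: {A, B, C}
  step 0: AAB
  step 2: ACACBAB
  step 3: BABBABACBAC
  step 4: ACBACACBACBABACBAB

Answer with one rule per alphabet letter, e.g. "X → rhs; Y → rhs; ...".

A->B, B->AC, C->AB

  step 3 ⇒ step 4: BABBABACBAC ⇒ AC·B·AC·AC·B·AC·B·AB·AC·B·AB
    A ↦ B
    B ↦ AC
    C ↦ AB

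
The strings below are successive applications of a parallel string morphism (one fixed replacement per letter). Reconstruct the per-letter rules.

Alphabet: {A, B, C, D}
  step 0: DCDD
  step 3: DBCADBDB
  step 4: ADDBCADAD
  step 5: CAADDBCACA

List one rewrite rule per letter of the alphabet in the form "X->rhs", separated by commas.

A->C, B->D, C->DB, D->A

  step 4 ⇒ step 5: ADDBCADAD ⇒ C·A·A·D·DB·C·A·C·A
    A ↦ C
    B ↦ D
    C ↦ DB
    D ↦ A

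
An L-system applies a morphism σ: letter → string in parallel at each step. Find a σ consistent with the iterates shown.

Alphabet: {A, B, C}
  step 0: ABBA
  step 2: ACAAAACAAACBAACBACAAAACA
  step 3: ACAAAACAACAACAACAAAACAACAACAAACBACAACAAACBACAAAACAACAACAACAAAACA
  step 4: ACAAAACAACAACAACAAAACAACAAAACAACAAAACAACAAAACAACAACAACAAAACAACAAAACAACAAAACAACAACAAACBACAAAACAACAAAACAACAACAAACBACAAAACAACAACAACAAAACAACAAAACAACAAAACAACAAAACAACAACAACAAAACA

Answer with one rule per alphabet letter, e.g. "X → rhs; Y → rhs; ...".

  step 3 ⇒ step 4: ACAAAACAACAACAACAAAACAACAACAAACBACAACAAACBACAAAACAACAACAACAAAACA ⇒ ACA·AA·ACA·ACA·ACA·ACA·AA·ACA·ACA·AA·ACA·ACA·AA·ACA·ACA·AA·ACA·ACA·ACA·ACA·AA·ACA·ACA·AA·ACA·ACA·AA·ACA·ACA·ACA·AA·CB·ACA·AA·ACA·ACA·AA·ACA·ACA·ACA·AA·CB·ACA·AA·ACA·ACA·ACA·ACA·AA·ACA·ACA·AA·ACA·ACA·AA·ACA·ACA·AA·ACA·ACA·ACA·ACA·AA·ACA
    A ↦ ACA
    B ↦ CB
    C ↦ AA

A->ACA, B->CB, C->AA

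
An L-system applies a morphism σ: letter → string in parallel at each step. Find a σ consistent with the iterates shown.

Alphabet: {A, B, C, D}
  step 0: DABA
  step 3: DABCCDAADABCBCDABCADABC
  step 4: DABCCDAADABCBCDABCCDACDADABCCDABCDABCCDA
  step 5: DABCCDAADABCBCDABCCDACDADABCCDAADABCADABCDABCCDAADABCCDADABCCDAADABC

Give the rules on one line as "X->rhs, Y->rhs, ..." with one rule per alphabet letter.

A->BC, B->CD, C->A, D->DA

  step 4 ⇒ step 5: DABCCDAADABCBCDABCCDACDADABCCDABCDABCCDA ⇒ DA·BC·CD·A·A·DA·BC·BC·DA·BC·CD·A·CD·A·DA·BC·CD·A·A·DA·BC·A·DA·BC·DA·BC·CD·A·A·DA·BC·CD·A·DA·BC·CD·A·A·DA·BC
    A ↦ BC
    B ↦ CD
    C ↦ A
    D ↦ DA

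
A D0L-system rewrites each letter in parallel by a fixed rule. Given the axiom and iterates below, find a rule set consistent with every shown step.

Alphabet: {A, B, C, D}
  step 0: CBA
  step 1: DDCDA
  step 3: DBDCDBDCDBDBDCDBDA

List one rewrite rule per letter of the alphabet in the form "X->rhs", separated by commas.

  step 0 ⇒ step 1: CBA ⇒ D·DC·DA
    A ↦ DA
    B ↦ DC
    C ↦ D
    D ↦ DB  (constrained at step 1)

A->DA, B->DC, C->D, D->DB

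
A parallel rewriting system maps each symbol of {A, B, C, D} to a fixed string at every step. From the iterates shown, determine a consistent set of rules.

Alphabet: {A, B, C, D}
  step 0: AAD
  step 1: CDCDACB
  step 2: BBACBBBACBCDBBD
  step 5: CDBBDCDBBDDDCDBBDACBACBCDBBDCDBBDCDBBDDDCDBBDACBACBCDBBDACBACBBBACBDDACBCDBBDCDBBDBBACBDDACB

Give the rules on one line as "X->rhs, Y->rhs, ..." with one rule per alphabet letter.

A->CD, B->D, C->BB, D->ACB

  step 1 ⇒ step 2: CDCDACB ⇒ BB·ACB·BB·ACB·CD·BB·D
    A ↦ CD
    B ↦ D
    C ↦ BB
    D ↦ ACB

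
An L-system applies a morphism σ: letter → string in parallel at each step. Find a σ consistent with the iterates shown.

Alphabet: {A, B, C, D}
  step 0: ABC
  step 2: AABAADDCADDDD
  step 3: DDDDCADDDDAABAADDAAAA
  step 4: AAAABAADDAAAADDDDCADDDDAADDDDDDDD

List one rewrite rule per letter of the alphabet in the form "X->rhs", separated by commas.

A->DD, B->CA, C->BAA, D->A

  step 3 ⇒ step 4: DDDDCADDDDAABAADDAAAA ⇒ A·A·A·A·BAA·DD·A·A·A·A·DD·DD·CA·DD·DD·A·A·DD·DD·DD·DD
    A ↦ DD
    B ↦ CA
    C ↦ BAA
    D ↦ A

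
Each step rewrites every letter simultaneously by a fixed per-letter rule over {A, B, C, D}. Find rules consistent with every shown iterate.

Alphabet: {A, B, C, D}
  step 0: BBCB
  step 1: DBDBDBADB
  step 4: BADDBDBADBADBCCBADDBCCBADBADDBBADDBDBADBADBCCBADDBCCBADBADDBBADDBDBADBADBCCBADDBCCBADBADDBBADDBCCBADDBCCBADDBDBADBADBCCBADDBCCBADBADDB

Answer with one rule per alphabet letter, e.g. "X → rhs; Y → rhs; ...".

  step 0 ⇒ step 1: BBCB ⇒ DB·DB·DBA·DB
    B ↦ DB
    C ↦ DBA
    A ↦ CC  (constrained at step 1)
    D ↦ BAD  (constrained at step 1)

A->CC, B->DB, C->DBA, D->BAD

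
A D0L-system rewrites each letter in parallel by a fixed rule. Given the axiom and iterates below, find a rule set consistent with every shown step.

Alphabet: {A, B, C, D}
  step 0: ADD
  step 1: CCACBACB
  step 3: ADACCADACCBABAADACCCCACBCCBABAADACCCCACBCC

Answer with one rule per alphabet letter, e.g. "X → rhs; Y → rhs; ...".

  step 0 ⇒ step 1: ADD ⇒ CC·ACB·ACB
    A ↦ CC
    D ↦ ACB
    B ↦ ADA  (constrained at step 1)
    C ↦ BA  (constrained at step 1)

A->CC, B->ADA, C->BA, D->ACB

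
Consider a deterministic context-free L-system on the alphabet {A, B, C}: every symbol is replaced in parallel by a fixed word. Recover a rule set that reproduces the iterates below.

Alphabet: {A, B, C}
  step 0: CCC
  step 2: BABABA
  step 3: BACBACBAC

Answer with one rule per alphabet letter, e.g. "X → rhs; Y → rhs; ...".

  step 2 ⇒ step 3: BABABA ⇒ BA·C·BA·C·BA·C
    A ↦ C
    B ↦ BA
    C ↦ B  (constrained at step 0)

A->C, B->BA, C->B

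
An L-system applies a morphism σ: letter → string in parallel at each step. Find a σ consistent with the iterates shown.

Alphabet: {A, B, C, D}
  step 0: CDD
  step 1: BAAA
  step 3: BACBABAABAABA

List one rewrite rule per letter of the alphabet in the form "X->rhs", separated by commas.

  step 0 ⇒ step 1: CDD ⇒ BA·A·A
    C ↦ BA
    D ↦ A
    A ↦ DC  (constrained at step 1)
    B ↦ CB  (constrained at step 1)

A->DC, B->CB, C->BA, D->A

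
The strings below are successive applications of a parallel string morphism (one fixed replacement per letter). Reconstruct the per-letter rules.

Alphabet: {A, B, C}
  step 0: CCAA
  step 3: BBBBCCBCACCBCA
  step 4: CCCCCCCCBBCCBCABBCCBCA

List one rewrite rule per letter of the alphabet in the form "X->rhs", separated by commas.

  step 3 ⇒ step 4: BBBBCCBCACCBCA ⇒ CC·CC·CC·CC·B·B·CC·B·CA·B·B·CC·B·CA
    A ↦ CA
    B ↦ CC
    C ↦ B

A->CA, B->CC, C->B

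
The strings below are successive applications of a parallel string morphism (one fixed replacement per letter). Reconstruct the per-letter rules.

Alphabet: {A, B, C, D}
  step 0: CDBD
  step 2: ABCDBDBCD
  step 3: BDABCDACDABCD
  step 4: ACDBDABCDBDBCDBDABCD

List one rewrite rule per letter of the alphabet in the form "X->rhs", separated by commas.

  step 3 ⇒ step 4: BDABCDACDABCD ⇒ A·CD·BD·A·B·CD·BD·B·CD·BD·A·B·CD
    A ↦ BD
    B ↦ A
    C ↦ B
    D ↦ CD

A->BD, B->A, C->B, D->CD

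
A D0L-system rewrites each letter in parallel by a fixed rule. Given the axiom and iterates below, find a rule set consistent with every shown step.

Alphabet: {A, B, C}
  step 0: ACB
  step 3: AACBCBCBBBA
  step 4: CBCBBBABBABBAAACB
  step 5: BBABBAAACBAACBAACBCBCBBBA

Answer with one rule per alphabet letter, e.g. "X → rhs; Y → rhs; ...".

A->CB, B->A, C->BB

  step 4 ⇒ step 5: CBCBBBABBABBAAACB ⇒ BB·A·BB·A·A·A·CB·A·A·CB·A·A·CB·CB·CB·BB·A
    A ↦ CB
    B ↦ A
    C ↦ BB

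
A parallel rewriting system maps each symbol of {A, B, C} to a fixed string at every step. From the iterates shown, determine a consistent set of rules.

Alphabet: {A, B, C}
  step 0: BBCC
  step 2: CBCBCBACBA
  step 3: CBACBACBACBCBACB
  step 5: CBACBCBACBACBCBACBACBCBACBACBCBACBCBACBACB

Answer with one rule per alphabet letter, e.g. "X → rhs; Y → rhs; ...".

  step 2 ⇒ step 3: CBCBCBACBA ⇒ CB·A·CB·A·CB·A·CB·CB·A·CB
    A ↦ CB
    B ↦ A
    C ↦ CB

A->CB, B->A, C->CB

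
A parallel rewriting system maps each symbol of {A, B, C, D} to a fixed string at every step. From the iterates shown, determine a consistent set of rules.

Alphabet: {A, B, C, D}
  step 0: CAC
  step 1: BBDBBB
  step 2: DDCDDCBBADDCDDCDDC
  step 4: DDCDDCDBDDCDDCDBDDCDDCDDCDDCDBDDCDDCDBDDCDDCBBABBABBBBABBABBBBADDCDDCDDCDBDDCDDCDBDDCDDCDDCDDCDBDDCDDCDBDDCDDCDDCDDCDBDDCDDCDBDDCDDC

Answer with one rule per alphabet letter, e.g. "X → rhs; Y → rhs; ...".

A->DB, B->DDC, C->BB, D->BBA

  step 1 ⇒ step 2: BBDBBB ⇒ DDC·DDC·BBA·DDC·DDC·DDC
    B ↦ DDC
    D ↦ BBA
  step 0 ⇒ step 1: CAC ⇒ BB·DB·BB
    A ↦ DB
  step 0 ⇒ step 1: CAC ⇒ BB·DB·BB
    C ↦ BB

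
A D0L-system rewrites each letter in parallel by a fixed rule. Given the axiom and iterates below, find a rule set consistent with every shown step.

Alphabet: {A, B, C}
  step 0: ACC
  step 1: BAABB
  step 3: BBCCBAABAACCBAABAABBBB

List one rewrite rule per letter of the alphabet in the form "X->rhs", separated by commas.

  step 0 ⇒ step 1: ACC ⇒ BAA·B·B
    A ↦ BAA
    C ↦ B
    B ↦ CC  (constrained at step 1)

A->BAA, B->CC, C->B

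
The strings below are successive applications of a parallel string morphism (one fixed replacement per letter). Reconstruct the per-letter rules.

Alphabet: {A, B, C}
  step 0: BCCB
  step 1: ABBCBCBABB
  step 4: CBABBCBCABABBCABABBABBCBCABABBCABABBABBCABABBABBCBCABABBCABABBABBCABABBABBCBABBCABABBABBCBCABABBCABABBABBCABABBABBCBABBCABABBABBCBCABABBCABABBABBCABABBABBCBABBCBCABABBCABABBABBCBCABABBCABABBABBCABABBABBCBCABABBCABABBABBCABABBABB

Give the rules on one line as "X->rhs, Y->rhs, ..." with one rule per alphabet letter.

A->CAB, B->ABB, C->CB

  step 0 ⇒ step 1: BCCB ⇒ ABB·CB·CB·ABB
    B ↦ ABB
    C ↦ CB
    A ↦ CAB  (constrained at step 1)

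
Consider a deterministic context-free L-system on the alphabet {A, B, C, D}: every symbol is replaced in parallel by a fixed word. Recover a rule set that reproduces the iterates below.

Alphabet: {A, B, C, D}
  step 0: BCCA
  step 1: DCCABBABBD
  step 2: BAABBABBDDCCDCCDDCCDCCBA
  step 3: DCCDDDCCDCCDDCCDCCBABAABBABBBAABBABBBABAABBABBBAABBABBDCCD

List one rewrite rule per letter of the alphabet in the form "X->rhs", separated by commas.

  step 2 ⇒ step 3: BAABBABBDDCCDCCDDCCDCCBA ⇒ DCC·D·D·DCC·DCC·D·DCC·DCC·BA·BA·ABB·ABB·BA·ABB·ABB·BA·BA·ABB·ABB·BA·ABB·ABB·DCC·D
    A ↦ D
    B ↦ DCC
    C ↦ ABB
    D ↦ BA

A->D, B->DCC, C->ABB, D->BA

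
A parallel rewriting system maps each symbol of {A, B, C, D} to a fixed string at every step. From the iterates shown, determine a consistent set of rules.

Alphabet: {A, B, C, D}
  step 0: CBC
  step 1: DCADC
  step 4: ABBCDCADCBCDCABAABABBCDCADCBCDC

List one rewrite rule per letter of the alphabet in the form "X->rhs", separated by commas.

A->AB, B->A, C->DC, D->BC

  step 0 ⇒ step 1: CBC ⇒ DC·A·DC
    B ↦ A
    C ↦ DC
    A ↦ AB  (constrained at step 1)
    D ↦ BC  (constrained at step 1)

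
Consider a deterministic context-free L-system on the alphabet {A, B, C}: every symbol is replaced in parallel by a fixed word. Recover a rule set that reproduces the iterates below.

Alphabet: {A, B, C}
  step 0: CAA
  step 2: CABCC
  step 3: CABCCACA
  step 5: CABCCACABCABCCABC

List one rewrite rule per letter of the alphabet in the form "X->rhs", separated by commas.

  step 2 ⇒ step 3: CABCC ⇒ CA·B·C·CA·CA
    A ↦ B
    B ↦ C
    C ↦ CA

A->B, B->C, C->CA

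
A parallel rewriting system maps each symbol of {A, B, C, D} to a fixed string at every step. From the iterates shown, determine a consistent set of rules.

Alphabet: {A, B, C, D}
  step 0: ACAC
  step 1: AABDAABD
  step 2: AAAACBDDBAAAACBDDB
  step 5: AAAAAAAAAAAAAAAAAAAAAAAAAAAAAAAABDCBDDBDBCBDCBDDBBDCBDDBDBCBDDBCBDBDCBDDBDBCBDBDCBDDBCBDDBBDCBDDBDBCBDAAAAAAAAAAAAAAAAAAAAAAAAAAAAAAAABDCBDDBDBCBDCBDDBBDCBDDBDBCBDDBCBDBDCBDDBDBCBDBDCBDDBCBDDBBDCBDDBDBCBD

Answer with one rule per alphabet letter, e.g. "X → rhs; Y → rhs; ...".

A->AA, B->CBD, C->BD, D->DB

  step 1 ⇒ step 2: AABDAABD ⇒ AA·AA·CBD·DB·AA·AA·CBD·DB
    A ↦ AA
    B ↦ CBD
    D ↦ DB
  step 0 ⇒ step 1: ACAC ⇒ AA·BD·AA·BD
    C ↦ BD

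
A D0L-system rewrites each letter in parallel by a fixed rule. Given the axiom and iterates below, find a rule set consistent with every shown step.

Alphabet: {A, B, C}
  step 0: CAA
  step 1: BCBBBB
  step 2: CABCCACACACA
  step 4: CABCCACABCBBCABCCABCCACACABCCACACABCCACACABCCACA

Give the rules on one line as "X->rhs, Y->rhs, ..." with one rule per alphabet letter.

  step 1 ⇒ step 2: BCBBBB ⇒ CA·BC·CA·CA·CA·CA
    B ↦ CA
    C ↦ BC
  step 0 ⇒ step 1: CAA ⇒ BC·BB·BB
    A ↦ BB

A->BB, B->CA, C->BC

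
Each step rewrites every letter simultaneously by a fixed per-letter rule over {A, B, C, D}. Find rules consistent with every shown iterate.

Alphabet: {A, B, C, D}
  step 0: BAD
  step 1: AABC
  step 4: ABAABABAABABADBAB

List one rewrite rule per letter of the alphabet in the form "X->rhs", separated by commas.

  step 0 ⇒ step 1: BAD ⇒ A·AB·C
    A ↦ AB
    B ↦ A
    D ↦ C
    C ↦ DB  (constrained at step 1)

A->AB, B->A, C->DB, D->C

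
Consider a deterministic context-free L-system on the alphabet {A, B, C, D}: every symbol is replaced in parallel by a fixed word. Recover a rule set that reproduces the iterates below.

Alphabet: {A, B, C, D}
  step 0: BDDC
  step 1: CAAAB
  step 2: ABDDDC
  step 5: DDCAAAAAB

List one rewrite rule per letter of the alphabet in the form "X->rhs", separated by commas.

  step 1 ⇒ step 2: CAAAB ⇒ AB·D·D·D·C
    A ↦ D
    B ↦ C
    C ↦ AB
  step 0 ⇒ step 1: BDDC ⇒ C·A·A·AB
    D ↦ A

A->D, B->C, C->AB, D->A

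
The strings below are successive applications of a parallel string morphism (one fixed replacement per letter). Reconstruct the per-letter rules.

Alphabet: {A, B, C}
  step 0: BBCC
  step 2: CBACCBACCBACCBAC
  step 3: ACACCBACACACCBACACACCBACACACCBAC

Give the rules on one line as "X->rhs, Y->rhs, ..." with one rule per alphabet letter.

A->CB, B->AC, C->AC

  step 2 ⇒ step 3: CBACCBACCBACCBAC ⇒ AC·AC·CB·AC·AC·AC·CB·AC·AC·AC·CB·AC·AC·AC·CB·AC
    A ↦ CB
    B ↦ AC
    C ↦ AC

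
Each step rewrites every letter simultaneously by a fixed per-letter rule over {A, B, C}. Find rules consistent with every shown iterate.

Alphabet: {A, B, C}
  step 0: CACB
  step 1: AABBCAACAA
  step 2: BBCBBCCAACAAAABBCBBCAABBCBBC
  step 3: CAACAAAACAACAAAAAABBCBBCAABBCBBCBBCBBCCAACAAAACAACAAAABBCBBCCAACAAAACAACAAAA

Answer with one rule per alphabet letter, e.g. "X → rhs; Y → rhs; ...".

A->BBC, B->CAA, C->AA

  step 2 ⇒ step 3: BBCBBCCAACAAAABBCBBCAABBCBBC ⇒ CAA·CAA·AA·CAA·CAA·AA·AA·BBC·BBC·AA·BBC·BBC·BBC·BBC·CAA·CAA·AA·CAA·CAA·AA·BBC·BBC·CAA·CAA·AA·CAA·CAA·AA
    A ↦ BBC
    B ↦ CAA
    C ↦ AA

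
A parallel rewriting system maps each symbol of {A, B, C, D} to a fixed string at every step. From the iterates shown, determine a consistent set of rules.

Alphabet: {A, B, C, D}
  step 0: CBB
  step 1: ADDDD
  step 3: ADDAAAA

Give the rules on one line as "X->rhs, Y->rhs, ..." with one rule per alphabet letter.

  step 0 ⇒ step 1: CBB ⇒ A·DD·DD
    B ↦ DD
    C ↦ A
    A ↦ CB  (constrained at step 1)
    D ↦ C  (constrained at step 1)

A->CB, B->DD, C->A, D->C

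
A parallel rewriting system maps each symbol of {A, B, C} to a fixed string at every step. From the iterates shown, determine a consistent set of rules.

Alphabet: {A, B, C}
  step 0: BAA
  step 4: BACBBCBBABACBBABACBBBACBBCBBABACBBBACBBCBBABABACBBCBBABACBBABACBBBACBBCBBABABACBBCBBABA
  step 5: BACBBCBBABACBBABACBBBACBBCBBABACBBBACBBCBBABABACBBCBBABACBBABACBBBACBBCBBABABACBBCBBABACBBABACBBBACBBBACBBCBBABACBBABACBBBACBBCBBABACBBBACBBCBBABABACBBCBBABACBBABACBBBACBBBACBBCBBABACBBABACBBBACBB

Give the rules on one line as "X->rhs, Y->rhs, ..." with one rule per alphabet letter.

A->CBB, B->BA, C->CB

  step 4 ⇒ step 5: BACBBCBBABACBBABACBBBACBBCBBABACBBBACBBCBBABABACBBCBBABACBBABACBBBACBBCBBABABACBBCBBABA ⇒ BA·CBB·CB·BA·BA·CB·BA·BA·CBB·BA·CBB·CB·BA·BA·CBB·BA·CBB·CB·BA·BA·BA·CBB·CB·BA·BA·CB·BA·BA·CBB·BA·CBB·CB·BA·BA·BA·CBB·CB·BA·BA·CB·BA·BA·CBB·BA·CBB·BA·CBB·CB·BA·BA·CB·BA·BA·CBB·BA·CBB·CB·BA·BA·CBB·BA·CBB·CB·BA·BA·BA·CBB·CB·BA·BA·CB·BA·BA·CBB·BA·CBB·BA·CBB·CB·BA·BA·CB·BA·BA·CBB·BA·CBB
    A ↦ CBB
    B ↦ BA
    C ↦ CB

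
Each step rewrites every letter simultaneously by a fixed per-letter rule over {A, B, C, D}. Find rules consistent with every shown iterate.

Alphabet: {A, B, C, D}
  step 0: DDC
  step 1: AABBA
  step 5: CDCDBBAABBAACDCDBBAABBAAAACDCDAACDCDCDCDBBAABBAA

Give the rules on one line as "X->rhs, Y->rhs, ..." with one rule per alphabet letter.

  step 0 ⇒ step 1: DDC ⇒ A·A·BBA
    C ↦ BBA
    D ↦ A
    A ↦ CD  (constrained at step 1)
    B ↦ A  (constrained at step 1)

A->CD, B->A, C->BBA, D->A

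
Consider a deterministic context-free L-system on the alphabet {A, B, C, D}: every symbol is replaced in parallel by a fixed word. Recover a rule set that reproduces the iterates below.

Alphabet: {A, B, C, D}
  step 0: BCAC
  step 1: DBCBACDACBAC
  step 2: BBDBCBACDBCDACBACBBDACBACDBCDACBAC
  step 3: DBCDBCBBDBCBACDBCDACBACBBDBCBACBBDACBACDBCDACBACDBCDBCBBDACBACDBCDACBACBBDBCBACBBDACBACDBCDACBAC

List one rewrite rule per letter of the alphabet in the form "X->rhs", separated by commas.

  step 2 ⇒ step 3: BBDBCBACDBCDACBACBBDACBACDBCDACBAC ⇒ DBC·DBC·BB·DBC·BAC·DBC·DAC·BAC·BB·DBC·BAC·BB·DAC·BAC·DBC·DAC·BAC·DBC·DBC·BB·DAC·BAC·DBC·DAC·BAC·BB·DBC·BAC·BB·DAC·BAC·DBC·DAC·BAC
    A ↦ DAC
    B ↦ DBC
    C ↦ BAC
    D ↦ BB

A->DAC, B->DBC, C->BAC, D->BB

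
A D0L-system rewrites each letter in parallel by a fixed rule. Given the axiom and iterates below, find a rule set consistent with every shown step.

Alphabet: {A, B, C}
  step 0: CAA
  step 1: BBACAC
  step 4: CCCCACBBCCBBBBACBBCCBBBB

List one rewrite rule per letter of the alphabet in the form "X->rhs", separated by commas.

  step 0 ⇒ step 1: CAA ⇒ BB·AC·AC
    A ↦ AC
    C ↦ BB
    B ↦ C  (constrained at step 1)

A->AC, B->C, C->BB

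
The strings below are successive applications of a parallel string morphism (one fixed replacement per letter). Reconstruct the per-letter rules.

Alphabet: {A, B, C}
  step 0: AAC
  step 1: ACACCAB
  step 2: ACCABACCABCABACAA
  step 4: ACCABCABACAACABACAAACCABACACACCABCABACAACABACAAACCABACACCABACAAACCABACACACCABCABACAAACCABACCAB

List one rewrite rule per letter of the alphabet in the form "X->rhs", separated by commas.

A->AC, B->AA, C->CAB

  step 1 ⇒ step 2: ACACCAB ⇒ AC·CAB·AC·CAB·CAB·AC·AA
    A ↦ AC
    B ↦ AA
    C ↦ CAB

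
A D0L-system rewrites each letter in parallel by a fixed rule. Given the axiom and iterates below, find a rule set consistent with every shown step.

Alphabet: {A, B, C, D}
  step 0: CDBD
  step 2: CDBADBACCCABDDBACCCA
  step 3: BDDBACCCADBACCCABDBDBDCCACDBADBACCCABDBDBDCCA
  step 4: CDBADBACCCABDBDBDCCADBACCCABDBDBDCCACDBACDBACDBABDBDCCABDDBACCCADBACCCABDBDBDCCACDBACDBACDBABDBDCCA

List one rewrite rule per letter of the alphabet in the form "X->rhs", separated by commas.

A->CCA, B->C, C->BD, D->DBA

  step 3 ⇒ step 4: BDDBACCCADBACCCABDBDBDCCACDBADBACCCABDBDBDCCA ⇒ C·DBA·DBA·C·CCA·BD·BD·BD·CCA·DBA·C·CCA·BD·BD·BD·CCA·C·DBA·C·DBA·C·DBA·BD·BD·CCA·BD·DBA·C·CCA·DBA·C·CCA·BD·BD·BD·CCA·C·DBA·C·DBA·C·DBA·BD·BD·CCA
    A ↦ CCA
    B ↦ C
    C ↦ BD
    D ↦ DBA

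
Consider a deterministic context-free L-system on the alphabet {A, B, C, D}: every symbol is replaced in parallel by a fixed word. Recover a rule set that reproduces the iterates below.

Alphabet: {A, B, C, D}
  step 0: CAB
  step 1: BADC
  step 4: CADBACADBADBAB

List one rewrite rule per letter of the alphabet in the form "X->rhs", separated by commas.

  step 0 ⇒ step 1: CAB ⇒ B·AD·C
    A ↦ AD
    B ↦ C
    C ↦ B
    D ↦ BA  (constrained at step 1)

A->AD, B->C, C->B, D->BA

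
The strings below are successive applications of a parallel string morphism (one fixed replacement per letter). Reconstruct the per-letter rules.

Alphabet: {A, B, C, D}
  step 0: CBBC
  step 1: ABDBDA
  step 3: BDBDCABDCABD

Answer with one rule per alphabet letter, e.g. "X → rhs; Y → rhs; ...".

A->B, B->BD, C->A, D->C

  step 0 ⇒ step 1: CBBC ⇒ A·BD·BD·A
    B ↦ BD
    C ↦ A
    A ↦ B  (constrained at step 1)
    D ↦ C  (constrained at step 1)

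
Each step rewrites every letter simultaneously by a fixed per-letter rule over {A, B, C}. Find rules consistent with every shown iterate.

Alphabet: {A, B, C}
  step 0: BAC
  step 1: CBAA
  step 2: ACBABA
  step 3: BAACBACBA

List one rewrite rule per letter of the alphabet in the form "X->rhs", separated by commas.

  step 2 ⇒ step 3: ACBABA ⇒ BA·A·C·BA·C·BA
    A ↦ BA
    B ↦ C
    C ↦ A

A->BA, B->C, C->A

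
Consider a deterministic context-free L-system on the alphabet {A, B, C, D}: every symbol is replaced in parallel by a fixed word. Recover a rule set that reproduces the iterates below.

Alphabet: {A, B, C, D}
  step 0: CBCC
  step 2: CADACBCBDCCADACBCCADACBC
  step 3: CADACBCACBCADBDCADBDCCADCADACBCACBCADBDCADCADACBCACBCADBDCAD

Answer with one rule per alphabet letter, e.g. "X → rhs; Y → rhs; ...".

  step 2 ⇒ step 3: CADACBCBDCCADACBCCADACBC ⇒ CAD·ACB·C·ACB·CAD·BD·CAD·BD·C·CAD·CAD·ACB·C·ACB·CAD·BD·CAD·CAD·ACB·C·ACB·CAD·BD·CAD
    A ↦ ACB
    B ↦ BD
    C ↦ CAD
    D ↦ C

A->ACB, B->BD, C->CAD, D->C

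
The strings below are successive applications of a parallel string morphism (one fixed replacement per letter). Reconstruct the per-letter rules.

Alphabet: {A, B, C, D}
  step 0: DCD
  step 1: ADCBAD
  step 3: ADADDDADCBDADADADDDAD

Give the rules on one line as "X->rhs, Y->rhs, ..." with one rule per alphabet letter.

A->DD, B->D, C->CB, D->AD

  step 0 ⇒ step 1: DCD ⇒ AD·CB·AD
    C ↦ CB
    D ↦ AD
    A ↦ DD  (constrained at step 1)
    B ↦ D  (constrained at step 1)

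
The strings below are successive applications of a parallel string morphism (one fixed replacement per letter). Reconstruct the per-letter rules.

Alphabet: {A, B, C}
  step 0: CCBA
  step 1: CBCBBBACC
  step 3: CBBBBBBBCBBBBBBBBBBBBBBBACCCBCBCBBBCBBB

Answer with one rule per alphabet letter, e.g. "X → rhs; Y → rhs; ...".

  step 0 ⇒ step 1: CCBA ⇒ CB·CB·BB·ACC
    A ↦ ACC
    B ↦ BB
    C ↦ CB

A->ACC, B->BB, C->CB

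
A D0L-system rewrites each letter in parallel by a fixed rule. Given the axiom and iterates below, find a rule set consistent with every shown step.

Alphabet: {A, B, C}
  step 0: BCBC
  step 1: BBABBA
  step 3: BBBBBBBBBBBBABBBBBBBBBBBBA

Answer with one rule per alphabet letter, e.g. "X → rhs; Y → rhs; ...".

A->BBC, B->BB, C->A

  step 0 ⇒ step 1: BCBC ⇒ BB·A·BB·A
    B ↦ BB
    C ↦ A
    A ↦ BBC  (constrained at step 1)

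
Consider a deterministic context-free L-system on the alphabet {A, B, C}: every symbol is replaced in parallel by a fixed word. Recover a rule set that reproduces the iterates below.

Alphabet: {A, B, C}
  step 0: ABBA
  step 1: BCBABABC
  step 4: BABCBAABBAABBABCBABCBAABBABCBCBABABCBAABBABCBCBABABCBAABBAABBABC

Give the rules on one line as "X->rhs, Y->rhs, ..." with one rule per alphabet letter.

  step 0 ⇒ step 1: ABBA ⇒ BC·BA·BA·BC
    A ↦ BC
    B ↦ BA
    C ↦ AB  (constrained at step 1)

A->BC, B->BA, C->AB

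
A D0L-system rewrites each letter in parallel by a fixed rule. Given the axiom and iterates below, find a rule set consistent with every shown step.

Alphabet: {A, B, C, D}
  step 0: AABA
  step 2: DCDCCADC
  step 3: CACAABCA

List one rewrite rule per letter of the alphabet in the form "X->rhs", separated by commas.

  step 2 ⇒ step 3: DCDCCADC ⇒ C·A·C·A·A·B·C·A
    A ↦ B
    C ↦ A
    D ↦ C
    B ↦ DC  (constrained at step 0)

A->B, B->DC, C->A, D->C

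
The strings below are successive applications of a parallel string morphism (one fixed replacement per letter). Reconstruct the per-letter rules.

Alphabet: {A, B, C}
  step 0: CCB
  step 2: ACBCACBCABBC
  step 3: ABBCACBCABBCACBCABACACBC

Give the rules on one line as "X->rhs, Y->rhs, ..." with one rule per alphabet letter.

  step 2 ⇒ step 3: ACBCACBCABBC ⇒ AB·BC·AC·BC·AB·BC·AC·BC·AB·AC·AC·BC
    A ↦ AB
    B ↦ AC
    C ↦ BC

A->AB, B->AC, C->BC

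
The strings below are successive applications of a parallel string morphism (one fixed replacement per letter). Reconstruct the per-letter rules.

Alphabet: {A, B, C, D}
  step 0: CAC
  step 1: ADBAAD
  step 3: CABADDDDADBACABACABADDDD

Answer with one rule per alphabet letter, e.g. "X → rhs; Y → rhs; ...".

A->BA, B->CA, C->AD, D->DD

  step 0 ⇒ step 1: CAC ⇒ AD·BA·AD
    A ↦ BA
    C ↦ AD
    B ↦ CA  (constrained at step 1)
    D ↦ DD  (constrained at step 1)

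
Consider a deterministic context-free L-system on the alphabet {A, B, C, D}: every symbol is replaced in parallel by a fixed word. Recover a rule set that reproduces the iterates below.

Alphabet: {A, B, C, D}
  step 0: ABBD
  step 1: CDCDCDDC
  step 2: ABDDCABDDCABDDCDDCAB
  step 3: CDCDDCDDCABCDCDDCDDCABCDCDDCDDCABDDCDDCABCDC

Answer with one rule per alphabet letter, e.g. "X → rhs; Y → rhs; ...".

  step 2 ⇒ step 3: ABDDCABDDCABDDCDDCAB ⇒ C·DC·DDC·DDC·AB·C·DC·DDC·DDC·AB·C·DC·DDC·DDC·AB·DDC·DDC·AB·C·DC
    A ↦ C
    B ↦ DC
    C ↦ AB
    D ↦ DDC

A->C, B->DC, C->AB, D->DDC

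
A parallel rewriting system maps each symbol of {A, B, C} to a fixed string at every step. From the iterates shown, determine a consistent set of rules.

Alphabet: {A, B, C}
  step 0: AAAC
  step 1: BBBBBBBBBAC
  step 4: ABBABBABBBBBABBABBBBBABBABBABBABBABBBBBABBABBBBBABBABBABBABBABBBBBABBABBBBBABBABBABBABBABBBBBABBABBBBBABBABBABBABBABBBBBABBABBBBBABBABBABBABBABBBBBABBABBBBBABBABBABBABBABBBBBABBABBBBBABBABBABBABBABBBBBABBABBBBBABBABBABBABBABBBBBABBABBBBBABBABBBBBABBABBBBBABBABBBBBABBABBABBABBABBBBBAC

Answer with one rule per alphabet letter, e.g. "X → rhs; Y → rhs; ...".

A->BBB, B->ABB, C->AC

  step 0 ⇒ step 1: AAAC ⇒ BBB·BBB·BBB·AC
    A ↦ BBB
    C ↦ AC
    B ↦ ABB  (constrained at step 1)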